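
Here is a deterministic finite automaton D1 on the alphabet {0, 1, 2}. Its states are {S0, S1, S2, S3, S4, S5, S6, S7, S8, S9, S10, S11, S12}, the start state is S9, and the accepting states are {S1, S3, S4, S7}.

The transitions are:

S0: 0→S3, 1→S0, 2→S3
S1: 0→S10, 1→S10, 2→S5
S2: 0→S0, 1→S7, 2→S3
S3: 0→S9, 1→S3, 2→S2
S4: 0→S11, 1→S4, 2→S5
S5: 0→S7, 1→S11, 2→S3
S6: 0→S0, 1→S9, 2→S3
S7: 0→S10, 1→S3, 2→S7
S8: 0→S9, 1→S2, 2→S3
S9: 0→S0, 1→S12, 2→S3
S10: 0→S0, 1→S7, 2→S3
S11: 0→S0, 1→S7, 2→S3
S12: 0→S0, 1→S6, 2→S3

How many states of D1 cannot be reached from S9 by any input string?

5

Starting at S9 and following transitions, the reachable set is {S0, S2, S3, S6, S7, S9, S10, S12}. That leaves S1, S4, S5, S8, S11 unreachable — 5 in total.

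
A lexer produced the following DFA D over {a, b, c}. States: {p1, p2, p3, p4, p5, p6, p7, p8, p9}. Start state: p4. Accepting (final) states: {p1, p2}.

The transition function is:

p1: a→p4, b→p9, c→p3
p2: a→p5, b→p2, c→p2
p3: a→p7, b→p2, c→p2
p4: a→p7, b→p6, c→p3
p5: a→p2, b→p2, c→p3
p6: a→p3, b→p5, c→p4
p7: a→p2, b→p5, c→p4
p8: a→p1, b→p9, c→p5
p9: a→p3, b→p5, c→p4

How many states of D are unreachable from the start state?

BFS from p4 reaches {p2, p3, p4, p5, p6, p7}; the 3 state(s) p1, p8, p9 are never visited.

3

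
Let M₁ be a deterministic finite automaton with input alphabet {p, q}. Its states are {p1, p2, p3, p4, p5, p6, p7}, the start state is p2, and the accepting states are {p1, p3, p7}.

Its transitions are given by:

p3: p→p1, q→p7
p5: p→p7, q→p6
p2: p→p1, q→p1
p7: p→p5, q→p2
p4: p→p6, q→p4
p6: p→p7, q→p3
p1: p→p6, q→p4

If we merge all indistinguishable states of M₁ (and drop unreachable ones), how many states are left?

7

Every state is reachable, so we keep all 7.
Initial partition by acceptance: {p1,p3,p7} | {p2,p4,p5,p6}.
On input p, block {p1,p3,p7} splits into {p1,p7} and {p3}.
On input p, block {p2,p4,p5,p6} splits into {p2,p5,p6} and {p4}.
Refine {p1,p7} on symbol q: members go to different blocks, giving {p1} and {p7}.
Split {p2,p5,p6} by δ(·,p) → {p5,p6} and {p2}.
On input q, block {p5,p6} splits into {p5} and {p6}.
Stable partition: {p1} | {p5} | {p3} | {p4} | {p7} | {p2} | {p6} — 7 equivalence classes.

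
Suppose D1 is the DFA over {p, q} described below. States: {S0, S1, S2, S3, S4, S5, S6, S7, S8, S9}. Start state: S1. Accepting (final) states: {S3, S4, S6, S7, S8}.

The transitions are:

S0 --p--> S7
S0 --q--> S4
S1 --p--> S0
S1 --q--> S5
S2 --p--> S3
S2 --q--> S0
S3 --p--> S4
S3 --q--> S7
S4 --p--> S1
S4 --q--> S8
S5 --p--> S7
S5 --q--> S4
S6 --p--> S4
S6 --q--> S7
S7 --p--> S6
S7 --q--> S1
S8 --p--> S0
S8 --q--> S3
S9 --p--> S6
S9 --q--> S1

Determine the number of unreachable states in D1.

2

No path from S1 leads to S2, S9; the other 8 states are all reachable.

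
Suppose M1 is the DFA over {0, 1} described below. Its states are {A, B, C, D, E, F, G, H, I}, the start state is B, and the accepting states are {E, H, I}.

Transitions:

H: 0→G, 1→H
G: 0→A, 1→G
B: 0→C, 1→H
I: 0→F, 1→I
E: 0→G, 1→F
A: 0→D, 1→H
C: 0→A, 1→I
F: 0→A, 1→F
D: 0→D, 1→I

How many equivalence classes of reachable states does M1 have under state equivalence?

3

First remove the unreachable states {E}; 8 states remain.
P0 = {H,I} | {A,B,C,D,F,G}.
On input 1, block {A,B,C,D,F,G} splits into {A,B,C,D} and {F,G}.
No further refinement is possible. Final partition (3 blocks): {H,I} | {A,B,C,D} | {F,G}.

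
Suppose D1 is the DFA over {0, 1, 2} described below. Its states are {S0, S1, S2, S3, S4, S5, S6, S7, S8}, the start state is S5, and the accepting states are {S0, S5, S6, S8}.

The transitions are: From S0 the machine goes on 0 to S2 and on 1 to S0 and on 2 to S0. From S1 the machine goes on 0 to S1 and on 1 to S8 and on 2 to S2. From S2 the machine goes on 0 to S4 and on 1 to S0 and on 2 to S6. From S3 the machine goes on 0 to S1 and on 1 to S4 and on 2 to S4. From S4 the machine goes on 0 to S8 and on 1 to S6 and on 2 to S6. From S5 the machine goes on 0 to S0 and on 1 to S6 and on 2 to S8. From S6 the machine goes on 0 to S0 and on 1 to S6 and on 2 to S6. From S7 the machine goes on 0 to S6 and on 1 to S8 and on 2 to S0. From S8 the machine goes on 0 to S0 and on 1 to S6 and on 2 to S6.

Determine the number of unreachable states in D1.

No path from S5 leads to S1, S3, S7; the other 6 states are all reachable.

3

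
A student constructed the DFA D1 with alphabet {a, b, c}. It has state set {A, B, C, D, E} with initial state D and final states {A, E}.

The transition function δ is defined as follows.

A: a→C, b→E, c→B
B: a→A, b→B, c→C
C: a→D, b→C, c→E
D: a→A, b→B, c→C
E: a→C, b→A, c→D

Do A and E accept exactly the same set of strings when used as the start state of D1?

All states are reachable from the start state.
Initial partition by acceptance: {A,E} | {B,C,D}.
Refine {B,C,D} on symbol a: members go to different blocks, giving {B,D} and {C}.
The partition is now stable with 3 blocks: {A,E} | {B,D} | {C}.
A and E lie in the same block of the stable partition, so they are equivalent — no string distinguishes them.

Yes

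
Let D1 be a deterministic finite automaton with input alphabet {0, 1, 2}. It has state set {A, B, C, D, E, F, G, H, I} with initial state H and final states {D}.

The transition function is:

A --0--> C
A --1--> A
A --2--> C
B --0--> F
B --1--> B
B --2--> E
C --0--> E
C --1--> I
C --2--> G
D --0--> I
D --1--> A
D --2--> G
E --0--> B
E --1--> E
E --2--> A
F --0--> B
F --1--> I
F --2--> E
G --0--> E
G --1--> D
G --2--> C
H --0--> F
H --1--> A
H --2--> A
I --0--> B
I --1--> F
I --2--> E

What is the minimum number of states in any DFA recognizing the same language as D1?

All states are reachable from the start state.
Initial partition by acceptance: {D} | {A,B,C,E,F,G,H,I}.
On input 1, block {A,B,C,E,F,G,H,I} splits into {A,B,C,E,F,H,I} and {G}.
On input 2, block {A,B,C,E,F,H,I} splits into {A,B,E,F,H,I} and {C}.
Refine {A,B,E,F,H,I} on symbol 0: members go to different blocks, giving {B,E,F,H,I} and {A}.
Refine {B,E,F,H,I} on symbol 1: members go to different blocks, giving {B,E,F,I} and {H}.
Refine {B,E,F,I} on symbol 2: members go to different blocks, giving {B,F,I} and {E}.
The partition is now stable with 7 blocks: {D} | {B,F,I} | {G} | {C} | {A} | {H} | {E}.

7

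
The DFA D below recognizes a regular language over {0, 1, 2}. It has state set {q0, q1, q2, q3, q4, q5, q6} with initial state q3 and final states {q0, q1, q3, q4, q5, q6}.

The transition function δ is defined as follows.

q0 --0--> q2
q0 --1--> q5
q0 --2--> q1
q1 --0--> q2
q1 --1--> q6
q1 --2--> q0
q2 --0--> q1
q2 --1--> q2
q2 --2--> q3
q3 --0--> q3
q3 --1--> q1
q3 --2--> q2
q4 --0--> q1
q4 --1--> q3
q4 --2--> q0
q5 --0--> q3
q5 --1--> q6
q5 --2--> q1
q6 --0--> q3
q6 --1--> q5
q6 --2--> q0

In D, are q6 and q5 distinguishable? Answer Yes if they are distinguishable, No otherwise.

No

First remove the unreachable states {q4}; 6 states remain.
P0 = {q0,q1,q3,q5,q6} | {q2}.
On input 0, block {q0,q1,q3,q5,q6} splits into {q3,q5,q6} and {q0,q1}.
On input 1, block {q3,q5,q6} splits into {q5,q6} and {q3}.
Stable partition: {q5,q6} | {q2} | {q0,q1} | {q3} — 4 equivalence classes.
q6 and q5 lie in the same block of the stable partition, so they are equivalent — no string distinguishes them.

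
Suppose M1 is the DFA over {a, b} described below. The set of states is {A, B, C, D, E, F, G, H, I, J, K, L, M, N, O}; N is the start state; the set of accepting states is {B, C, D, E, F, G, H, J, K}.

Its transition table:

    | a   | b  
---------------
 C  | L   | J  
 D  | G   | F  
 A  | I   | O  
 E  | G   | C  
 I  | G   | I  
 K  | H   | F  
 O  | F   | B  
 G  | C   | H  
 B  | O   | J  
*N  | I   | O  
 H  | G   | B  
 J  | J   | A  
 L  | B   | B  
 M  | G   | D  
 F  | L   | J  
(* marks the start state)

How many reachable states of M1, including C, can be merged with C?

States {D,E,K,M} cannot be reached from the start state, so discard them.
Initial partition by acceptance: {B,C,F,G,H,J} | {A,I,L,N,O}.
Refine {B,C,F,G,H,J} on symbol a: members go to different blocks, giving {B,C,F} and {G,H,J}.
Split {A,I,L,N,O} by δ(·,a) → {A,N} and {L,O} and {I}.
Split {G,H,J} by δ(·,a) → {H,J} and {G}.
On input a, block {H,J} splits into {H} and {J}.
The partition is now stable with 7 blocks: {B,C,F} | {A,N} | {H} | {L,O} | {I} | {G} | {J}.
State C belongs to the block {B,C,F}, which has 3 states.

3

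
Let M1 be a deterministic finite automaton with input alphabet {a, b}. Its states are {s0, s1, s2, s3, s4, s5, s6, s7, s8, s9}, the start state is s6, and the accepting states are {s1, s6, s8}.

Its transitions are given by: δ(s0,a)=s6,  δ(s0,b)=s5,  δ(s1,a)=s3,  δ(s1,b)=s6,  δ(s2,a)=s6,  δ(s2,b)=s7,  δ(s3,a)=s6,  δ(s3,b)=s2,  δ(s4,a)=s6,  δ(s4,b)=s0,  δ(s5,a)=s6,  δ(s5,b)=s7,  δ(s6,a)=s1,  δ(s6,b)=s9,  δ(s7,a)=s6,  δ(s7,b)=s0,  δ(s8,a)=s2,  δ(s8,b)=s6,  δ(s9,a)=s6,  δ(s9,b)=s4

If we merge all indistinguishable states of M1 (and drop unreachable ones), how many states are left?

3

States {s8} cannot be reached from the start state, so discard them.
P0 = {s1,s6} | {s0,s2,s3,s4,s5,s7,s9}.
Refine {s1,s6} on symbol a: members go to different blocks, giving {s1} and {s6}.
The partition is now stable with 3 blocks: {s1} | {s0,s2,s3,s4,s5,s7,s9} | {s6}.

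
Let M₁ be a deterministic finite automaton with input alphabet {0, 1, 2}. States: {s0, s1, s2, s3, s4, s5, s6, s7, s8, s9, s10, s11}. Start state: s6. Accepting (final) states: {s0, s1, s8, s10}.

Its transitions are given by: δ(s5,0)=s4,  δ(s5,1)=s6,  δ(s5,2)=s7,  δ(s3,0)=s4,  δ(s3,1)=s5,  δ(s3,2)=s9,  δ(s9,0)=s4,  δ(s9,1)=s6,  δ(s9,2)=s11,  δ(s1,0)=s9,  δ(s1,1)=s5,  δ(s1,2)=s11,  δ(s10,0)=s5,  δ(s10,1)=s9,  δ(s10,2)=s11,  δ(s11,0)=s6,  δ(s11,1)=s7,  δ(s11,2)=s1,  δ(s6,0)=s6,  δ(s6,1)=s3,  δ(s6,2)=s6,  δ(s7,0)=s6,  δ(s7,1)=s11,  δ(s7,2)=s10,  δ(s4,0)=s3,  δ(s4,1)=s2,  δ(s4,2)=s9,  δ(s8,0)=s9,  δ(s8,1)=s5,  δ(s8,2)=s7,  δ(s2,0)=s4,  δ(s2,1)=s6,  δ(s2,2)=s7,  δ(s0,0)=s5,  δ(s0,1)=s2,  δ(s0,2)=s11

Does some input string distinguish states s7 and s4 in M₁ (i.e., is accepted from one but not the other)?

First remove the unreachable states {s0,s8}; 10 states remain.
P0 = {s1,s10} | {s2,s3,s4,s5,s6,s7,s9,s11}.
On input 2, block {s2,s3,s4,s5,s6,s7,s9,s11} splits into {s2,s3,s4,s5,s6,s9} and {s7,s11}.
On input 2, block {s2,s3,s4,s5,s6,s9} splits into {s2,s5,s9} and {s3,s4,s6}.
Refine {s3,s4,s6} on symbol 1: members go to different blocks, giving {s3,s4} and {s6}.
Stable partition: {s1,s10} | {s2,s5,s9} | {s7,s11} | {s3,s4} | {s6} — 5 equivalence classes.
s7 and s4 end up in different blocks, so they are distinguishable. For instance, the string '2' is accepted from only s7.

Yes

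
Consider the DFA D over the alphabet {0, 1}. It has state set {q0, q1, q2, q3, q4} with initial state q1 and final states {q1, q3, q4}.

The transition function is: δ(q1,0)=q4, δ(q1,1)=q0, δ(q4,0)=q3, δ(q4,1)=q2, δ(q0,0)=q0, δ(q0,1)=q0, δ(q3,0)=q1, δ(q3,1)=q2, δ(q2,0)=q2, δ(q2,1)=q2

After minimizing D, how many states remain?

Every state is reachable, so we keep all 5.
P0 = {q1,q3,q4} | {q0,q2}.
No further refinement is possible. Final partition (2 blocks): {q1,q3,q4} | {q0,q2}.

2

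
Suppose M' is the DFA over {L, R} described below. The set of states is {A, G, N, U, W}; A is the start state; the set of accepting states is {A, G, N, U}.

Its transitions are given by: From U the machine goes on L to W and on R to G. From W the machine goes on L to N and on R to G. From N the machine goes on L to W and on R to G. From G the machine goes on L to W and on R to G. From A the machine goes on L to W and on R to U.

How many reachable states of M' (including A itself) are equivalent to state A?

4

All states are reachable from the start state.
Start with accepting vs non-accepting: {A,G,N,U} | {W}.
The partition is now stable with 2 blocks: {A,G,N,U} | {W}.
The equivalence class containing A is {A,G,N,U}, of size 4.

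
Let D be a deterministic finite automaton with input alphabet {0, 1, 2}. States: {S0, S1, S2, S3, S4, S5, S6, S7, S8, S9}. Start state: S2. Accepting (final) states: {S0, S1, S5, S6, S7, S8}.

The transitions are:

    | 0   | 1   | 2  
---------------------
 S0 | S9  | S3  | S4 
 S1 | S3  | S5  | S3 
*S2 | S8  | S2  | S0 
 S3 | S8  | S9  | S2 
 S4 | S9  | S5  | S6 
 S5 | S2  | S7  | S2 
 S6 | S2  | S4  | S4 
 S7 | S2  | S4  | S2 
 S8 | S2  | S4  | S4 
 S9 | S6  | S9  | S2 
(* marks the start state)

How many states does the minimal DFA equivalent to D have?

7

First remove the unreachable states {S1}; 9 states remain.
P0 = {S0,S5,S6,S7,S8} | {S2,S3,S4,S9}.
Split {S0,S5,S6,S7,S8} by δ(·,1) → {S0,S6,S7,S8} and {S5}.
On input 0, block {S2,S3,S4,S9} splits into {S2,S3,S9} and {S4}.
Refine {S0,S6,S7,S8} on symbol 1: members go to different blocks, giving {S6,S7,S8} and {S0}.
On input 2, block {S6,S7,S8} splits into {S6,S8} and {S7}.
On input 2, block {S2,S3,S9} splits into {S3,S9} and {S2}.
No further refinement is possible. Final partition (7 blocks): {S6,S8} | {S3,S9} | {S5} | {S4} | {S0} | {S7} | {S2}.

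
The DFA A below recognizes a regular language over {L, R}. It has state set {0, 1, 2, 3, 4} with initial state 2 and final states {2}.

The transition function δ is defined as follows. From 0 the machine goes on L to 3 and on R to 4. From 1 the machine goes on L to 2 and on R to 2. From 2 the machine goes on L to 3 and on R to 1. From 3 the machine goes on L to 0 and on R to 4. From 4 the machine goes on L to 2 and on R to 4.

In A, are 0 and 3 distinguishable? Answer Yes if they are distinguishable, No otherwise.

No

P0 = {2} | {0,1,3,4}.
Refine {0,1,3,4} on symbol L: members go to different blocks, giving {0,3} and {1,4}.
On input R, block {1,4} splits into {1} and {4}.
Stable partition: {2} | {0,3} | {1} | {4} — 4 equivalence classes.
0 and 3 lie in the same block of the stable partition, so they are equivalent — no string distinguishes them.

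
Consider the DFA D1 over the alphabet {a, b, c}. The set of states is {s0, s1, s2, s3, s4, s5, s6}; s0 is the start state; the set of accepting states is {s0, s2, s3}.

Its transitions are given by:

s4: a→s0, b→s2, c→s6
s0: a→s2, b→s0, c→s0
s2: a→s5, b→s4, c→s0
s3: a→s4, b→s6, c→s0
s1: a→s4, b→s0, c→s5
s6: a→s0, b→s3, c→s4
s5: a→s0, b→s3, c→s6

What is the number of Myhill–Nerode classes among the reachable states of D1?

3

States {s1} cannot be reached from the start state, so discard them.
Initial partition by acceptance: {s0,s2,s3} | {s4,s5,s6}.
Split {s0,s2,s3} by δ(·,a) → {s2,s3} and {s0}.
Stable partition: {s2,s3} | {s4,s5,s6} | {s0} — 3 equivalence classes.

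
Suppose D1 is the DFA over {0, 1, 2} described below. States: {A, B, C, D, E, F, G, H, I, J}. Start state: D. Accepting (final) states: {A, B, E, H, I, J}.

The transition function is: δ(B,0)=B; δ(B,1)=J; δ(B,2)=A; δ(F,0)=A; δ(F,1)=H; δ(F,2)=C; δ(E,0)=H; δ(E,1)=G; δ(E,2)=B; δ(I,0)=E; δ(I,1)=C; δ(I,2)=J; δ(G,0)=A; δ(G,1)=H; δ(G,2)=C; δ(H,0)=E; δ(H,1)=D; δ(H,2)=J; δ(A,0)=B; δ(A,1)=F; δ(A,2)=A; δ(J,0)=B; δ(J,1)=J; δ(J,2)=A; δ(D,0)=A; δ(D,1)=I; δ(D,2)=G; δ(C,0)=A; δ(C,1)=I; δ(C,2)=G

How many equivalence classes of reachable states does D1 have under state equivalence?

Initial partition by acceptance: {A,B,E,H,I,J} | {C,D,F,G}.
On input 1, block {A,B,E,H,I,J} splits into {A,E,H,I} and {B,J}.
On input 0, block {A,E,H,I} splits into {E,H,I} and {A}.
No further refinement is possible. Final partition (4 blocks): {E,H,I} | {C,D,F,G} | {B,J} | {A}.

4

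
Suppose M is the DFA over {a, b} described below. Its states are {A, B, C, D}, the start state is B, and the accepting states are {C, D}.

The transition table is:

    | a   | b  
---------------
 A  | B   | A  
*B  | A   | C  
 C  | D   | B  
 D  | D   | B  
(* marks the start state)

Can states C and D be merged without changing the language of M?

Start with accepting vs non-accepting: {C,D} | {A,B}.
On input b, block {A,B} splits into {A} and {B}.
The partition is now stable with 3 blocks: {C,D} | {A} | {B}.
C and D lie in the same block of the stable partition, so they are equivalent — no string distinguishes them.

Yes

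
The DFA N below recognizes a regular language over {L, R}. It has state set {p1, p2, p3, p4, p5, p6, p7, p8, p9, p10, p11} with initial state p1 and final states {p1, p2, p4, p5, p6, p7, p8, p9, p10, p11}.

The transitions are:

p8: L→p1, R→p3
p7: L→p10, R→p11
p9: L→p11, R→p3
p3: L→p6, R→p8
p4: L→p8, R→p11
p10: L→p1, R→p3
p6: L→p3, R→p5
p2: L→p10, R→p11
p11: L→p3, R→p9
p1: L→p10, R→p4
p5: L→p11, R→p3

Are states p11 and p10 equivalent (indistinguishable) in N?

No

Reachable states from the start: {p1,p3,p4,p5,p6,p8,p9,p10,p11}. Unreachable: {p2,p7} — drop them.
Initial partition by acceptance: {p1,p4,p5,p6,p8,p9,p10,p11} | {p3}.
Refine {p1,p4,p5,p6,p8,p9,p10,p11} on symbol L: members go to different blocks, giving {p1,p4,p5,p8,p9,p10} and {p6,p11}.
Refine {p1,p4,p5,p8,p9,p10} on symbol L: members go to different blocks, giving {p1,p4,p8,p10} and {p5,p9}.
Split {p1,p4,p8,p10} by δ(·,R) → {p8,p10} and {p1} and {p4}.
Stable partition: {p8,p10} | {p3} | {p6,p11} | {p5,p9} | {p1} | {p4} — 6 equivalence classes.
p11 and p10 end up in different blocks, so they are distinguishable. For instance, the string 'L' is accepted from only p10.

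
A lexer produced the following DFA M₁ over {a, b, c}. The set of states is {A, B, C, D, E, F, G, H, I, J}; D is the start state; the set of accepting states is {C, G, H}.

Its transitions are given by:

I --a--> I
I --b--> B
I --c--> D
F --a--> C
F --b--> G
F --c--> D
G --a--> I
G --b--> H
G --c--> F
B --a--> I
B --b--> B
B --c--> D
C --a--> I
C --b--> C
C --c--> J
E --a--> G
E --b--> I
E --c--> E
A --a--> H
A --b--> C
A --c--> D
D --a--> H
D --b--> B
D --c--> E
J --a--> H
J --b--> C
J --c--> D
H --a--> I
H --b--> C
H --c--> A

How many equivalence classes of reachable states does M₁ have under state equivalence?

4

Initial partition by acceptance: {C,G,H} | {A,B,D,E,F,I,J}.
Split {A,B,D,E,F,I,J} by δ(·,a) → {A,D,E,F,J} and {B,I}.
Refine {A,D,E,F,J} on symbol b: members go to different blocks, giving {A,F,J} and {D,E}.
Stable partition: {C,G,H} | {A,F,J} | {B,I} | {D,E} — 4 equivalence classes.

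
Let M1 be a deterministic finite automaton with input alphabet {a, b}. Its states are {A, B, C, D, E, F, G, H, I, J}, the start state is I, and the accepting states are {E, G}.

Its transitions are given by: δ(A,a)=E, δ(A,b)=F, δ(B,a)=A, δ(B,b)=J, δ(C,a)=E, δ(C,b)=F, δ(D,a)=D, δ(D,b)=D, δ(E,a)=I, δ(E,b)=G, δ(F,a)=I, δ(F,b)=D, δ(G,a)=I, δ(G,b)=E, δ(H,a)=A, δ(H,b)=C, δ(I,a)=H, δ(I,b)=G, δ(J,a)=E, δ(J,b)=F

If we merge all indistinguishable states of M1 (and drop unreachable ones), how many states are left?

6

Reachable states from the start: {A,C,D,E,F,G,H,I}. Unreachable: {B,J} — drop them.
P0 = {E,G} | {A,C,D,F,H,I}.
On input a, block {A,C,D,F,H,I} splits into {D,F,H,I} and {A,C}.
On input a, block {D,F,H,I} splits into {D,F,I} and {H}.
On input a, block {D,F,I} splits into {D,F} and {I}.
Refine {D,F} on symbol a: members go to different blocks, giving {D} and {F}.
No further refinement is possible. Final partition (6 blocks): {E,G} | {D} | {A,C} | {H} | {I} | {F}.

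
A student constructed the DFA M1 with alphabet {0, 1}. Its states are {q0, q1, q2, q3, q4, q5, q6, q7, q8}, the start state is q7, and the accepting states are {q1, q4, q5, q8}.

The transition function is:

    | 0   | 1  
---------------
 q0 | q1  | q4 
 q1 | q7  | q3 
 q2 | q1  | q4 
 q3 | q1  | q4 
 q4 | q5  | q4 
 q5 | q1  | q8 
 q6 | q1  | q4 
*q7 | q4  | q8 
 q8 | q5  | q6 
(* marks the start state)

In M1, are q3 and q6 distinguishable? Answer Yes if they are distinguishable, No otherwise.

States {q0,q2} cannot be reached from the start state, so discard them.
Initial partition by acceptance: {q1,q4,q5,q8} | {q3,q6,q7}.
Refine {q1,q4,q5,q8} on symbol 0: members go to different blocks, giving {q4,q5,q8} and {q1}.
Refine {q4,q5,q8} on symbol 0: members go to different blocks, giving {q4,q8} and {q5}.
On input 1, block {q4,q8} splits into {q4} and {q8}.
On input 0, block {q3,q6,q7} splits into {q3,q6} and {q7}.
Stable partition: {q4} | {q3,q6} | {q1} | {q5} | {q8} | {q7} — 6 equivalence classes.
q3 and q6 lie in the same block of the stable partition, so they are equivalent — no string distinguishes them.

No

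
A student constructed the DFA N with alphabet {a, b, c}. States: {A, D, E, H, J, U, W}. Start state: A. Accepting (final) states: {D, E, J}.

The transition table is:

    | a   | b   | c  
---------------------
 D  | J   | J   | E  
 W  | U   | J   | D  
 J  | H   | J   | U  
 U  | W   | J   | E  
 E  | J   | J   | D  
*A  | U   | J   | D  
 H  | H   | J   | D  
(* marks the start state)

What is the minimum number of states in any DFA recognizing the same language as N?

3

Start with accepting vs non-accepting: {D,E,J} | {A,H,U,W}.
Split {D,E,J} by δ(·,a) → {D,E} and {J}.
Stable partition: {D,E} | {A,H,U,W} | {J} — 3 equivalence classes.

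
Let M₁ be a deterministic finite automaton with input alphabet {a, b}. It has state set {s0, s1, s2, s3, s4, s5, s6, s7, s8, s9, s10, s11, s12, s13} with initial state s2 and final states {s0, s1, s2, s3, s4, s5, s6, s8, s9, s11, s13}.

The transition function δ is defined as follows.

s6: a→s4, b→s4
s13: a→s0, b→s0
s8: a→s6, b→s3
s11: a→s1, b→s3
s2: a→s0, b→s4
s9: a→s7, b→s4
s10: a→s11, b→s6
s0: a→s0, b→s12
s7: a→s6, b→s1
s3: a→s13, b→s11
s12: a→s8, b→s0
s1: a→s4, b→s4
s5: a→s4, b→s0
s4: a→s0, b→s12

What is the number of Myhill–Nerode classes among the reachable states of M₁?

First remove the unreachable states {s5,s7,s9,s10}; 10 states remain.
Initial partition by acceptance: {s0,s1,s2,s3,s4,s6,s8,s11,s13} | {s12}.
Refine {s0,s1,s2,s3,s4,s6,s8,s11,s13} on symbol b: members go to different blocks, giving {s1,s2,s3,s6,s8,s11,s13} and {s0,s4}.
On input a, block {s1,s2,s3,s6,s8,s11,s13} splits into {s1,s2,s6,s13} and {s3,s8,s11}.
No further refinement is possible. Final partition (4 blocks): {s1,s2,s6,s13} | {s12} | {s0,s4} | {s3,s8,s11}.

4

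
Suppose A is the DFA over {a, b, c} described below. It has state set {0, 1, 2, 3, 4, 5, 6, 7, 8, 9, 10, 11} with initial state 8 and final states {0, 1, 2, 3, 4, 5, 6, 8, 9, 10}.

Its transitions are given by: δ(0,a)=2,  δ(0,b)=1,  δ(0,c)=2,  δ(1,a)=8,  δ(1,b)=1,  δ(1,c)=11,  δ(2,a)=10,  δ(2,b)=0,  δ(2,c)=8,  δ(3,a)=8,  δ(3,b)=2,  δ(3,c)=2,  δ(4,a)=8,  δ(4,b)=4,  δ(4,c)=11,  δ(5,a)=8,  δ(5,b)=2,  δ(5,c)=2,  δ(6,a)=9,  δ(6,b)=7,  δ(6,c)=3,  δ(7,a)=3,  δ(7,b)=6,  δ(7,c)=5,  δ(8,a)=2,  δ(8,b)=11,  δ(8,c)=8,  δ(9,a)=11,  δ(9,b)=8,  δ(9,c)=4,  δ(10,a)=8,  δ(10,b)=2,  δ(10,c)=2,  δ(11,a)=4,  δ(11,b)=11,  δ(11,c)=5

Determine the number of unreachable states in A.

Starting at 8 and following transitions, the reachable set is {0, 1, 2, 4, 5, 8, 10, 11}. That leaves 3, 6, 7, 9 unreachable — 4 in total.

4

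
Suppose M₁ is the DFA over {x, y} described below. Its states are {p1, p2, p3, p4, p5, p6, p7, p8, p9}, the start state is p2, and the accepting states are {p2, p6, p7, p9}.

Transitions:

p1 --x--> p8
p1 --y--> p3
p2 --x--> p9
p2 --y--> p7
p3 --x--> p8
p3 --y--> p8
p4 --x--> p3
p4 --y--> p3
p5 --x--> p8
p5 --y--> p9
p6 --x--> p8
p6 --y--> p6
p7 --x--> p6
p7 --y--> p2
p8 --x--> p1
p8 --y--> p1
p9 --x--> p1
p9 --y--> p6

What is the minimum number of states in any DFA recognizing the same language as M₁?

First remove the unreachable states {p4,p5}; 7 states remain.
Initial partition by acceptance: {p2,p6,p7,p9} | {p1,p3,p8}.
Split {p2,p6,p7,p9} by δ(·,x) → {p2,p7} and {p6,p9}.
The partition is now stable with 3 blocks: {p2,p7} | {p1,p3,p8} | {p6,p9}.

3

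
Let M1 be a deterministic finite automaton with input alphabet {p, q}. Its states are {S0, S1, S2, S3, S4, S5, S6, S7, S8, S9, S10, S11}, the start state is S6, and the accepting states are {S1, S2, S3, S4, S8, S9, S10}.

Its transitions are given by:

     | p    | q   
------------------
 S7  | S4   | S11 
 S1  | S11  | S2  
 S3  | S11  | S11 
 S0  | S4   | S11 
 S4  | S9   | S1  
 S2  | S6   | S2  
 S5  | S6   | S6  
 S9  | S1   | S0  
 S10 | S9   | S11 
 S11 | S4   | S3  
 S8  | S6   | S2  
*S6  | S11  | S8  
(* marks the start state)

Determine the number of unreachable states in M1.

BFS from S6 reaches {S0, S1, S2, S3, S4, S6, S8, S9, S11}; the 3 state(s) S5, S7, S10 are never visited.

3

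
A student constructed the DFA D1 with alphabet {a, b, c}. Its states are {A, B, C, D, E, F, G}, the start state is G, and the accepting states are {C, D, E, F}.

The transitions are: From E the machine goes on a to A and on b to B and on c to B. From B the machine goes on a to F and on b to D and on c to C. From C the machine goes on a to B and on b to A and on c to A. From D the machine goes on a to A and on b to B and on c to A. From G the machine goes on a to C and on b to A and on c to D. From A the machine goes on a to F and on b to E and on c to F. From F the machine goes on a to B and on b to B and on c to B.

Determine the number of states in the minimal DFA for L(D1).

Start with accepting vs non-accepting: {C,D,E,F} | {A,B,G}.
On input b, block {A,B,G} splits into {A,B} and {G}.
The partition is now stable with 3 blocks: {C,D,E,F} | {A,B} | {G}.

3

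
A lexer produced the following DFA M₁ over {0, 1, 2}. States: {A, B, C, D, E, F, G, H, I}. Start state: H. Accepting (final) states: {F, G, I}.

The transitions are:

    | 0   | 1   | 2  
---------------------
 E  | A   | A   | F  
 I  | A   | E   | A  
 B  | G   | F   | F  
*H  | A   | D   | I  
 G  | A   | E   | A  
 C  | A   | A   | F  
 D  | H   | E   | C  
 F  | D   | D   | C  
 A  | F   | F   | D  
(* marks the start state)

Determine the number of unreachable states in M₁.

BFS from H reaches {A, C, D, E, F, H, I}; the 2 state(s) B, G are never visited.

2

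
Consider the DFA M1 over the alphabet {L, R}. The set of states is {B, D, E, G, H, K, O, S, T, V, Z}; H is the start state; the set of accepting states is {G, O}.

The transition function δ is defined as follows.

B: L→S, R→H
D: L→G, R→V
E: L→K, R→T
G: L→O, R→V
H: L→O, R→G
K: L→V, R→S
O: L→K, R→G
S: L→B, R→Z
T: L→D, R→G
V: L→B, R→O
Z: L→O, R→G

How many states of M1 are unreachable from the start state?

Starting at H and following transitions, the reachable set is {B, G, H, K, O, S, V, Z}. That leaves D, E, T unreachable — 3 in total.

3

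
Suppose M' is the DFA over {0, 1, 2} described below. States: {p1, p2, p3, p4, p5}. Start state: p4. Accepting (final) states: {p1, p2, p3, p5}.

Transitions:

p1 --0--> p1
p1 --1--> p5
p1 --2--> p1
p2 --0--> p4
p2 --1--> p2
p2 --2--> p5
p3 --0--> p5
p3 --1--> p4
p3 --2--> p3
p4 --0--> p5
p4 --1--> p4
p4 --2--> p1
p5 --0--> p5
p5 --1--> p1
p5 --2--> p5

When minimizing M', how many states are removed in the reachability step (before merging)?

2

No path from p4 leads to p2, p3; the other 3 states are all reachable.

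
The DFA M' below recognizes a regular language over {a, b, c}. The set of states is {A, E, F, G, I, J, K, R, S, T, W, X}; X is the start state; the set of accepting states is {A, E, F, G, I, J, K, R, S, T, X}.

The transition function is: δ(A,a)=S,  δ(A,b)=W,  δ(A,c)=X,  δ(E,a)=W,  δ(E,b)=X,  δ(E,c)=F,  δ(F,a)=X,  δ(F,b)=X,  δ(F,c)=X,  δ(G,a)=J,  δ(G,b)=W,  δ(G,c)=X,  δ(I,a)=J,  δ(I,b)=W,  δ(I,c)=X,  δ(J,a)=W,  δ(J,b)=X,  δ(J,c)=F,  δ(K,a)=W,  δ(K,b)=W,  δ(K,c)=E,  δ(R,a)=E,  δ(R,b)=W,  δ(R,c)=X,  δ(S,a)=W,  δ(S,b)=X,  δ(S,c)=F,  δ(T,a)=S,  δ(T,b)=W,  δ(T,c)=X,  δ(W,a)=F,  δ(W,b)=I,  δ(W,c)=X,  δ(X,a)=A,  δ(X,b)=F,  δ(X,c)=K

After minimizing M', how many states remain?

6

First remove the unreachable states {G,R,T}; 9 states remain.
Start with accepting vs non-accepting: {A,E,F,I,J,K,S,X} | {W}.
On input a, block {A,E,F,I,J,K,S,X} splits into {A,F,I,X} and {E,J,K,S}.
Split {A,F,I,X} by δ(·,a) → {F,X} and {A,I}.
On input a, block {F,X} splits into {F} and {X}.
On input b, block {E,J,K,S} splits into {E,J,S} and {K}.
The partition is now stable with 6 blocks: {F} | {W} | {E,J,S} | {A,I} | {X} | {K}.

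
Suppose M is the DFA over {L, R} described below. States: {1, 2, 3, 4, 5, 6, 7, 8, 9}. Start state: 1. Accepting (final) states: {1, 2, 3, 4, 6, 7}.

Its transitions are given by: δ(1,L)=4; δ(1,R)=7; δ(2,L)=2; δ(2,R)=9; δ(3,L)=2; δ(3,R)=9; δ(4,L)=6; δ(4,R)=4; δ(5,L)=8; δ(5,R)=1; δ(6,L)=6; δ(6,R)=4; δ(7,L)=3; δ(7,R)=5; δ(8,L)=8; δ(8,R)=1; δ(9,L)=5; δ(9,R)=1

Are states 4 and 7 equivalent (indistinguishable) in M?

P0 = {1,2,3,4,6,7} | {5,8,9}.
Split {1,2,3,4,6,7} by δ(·,R) → {1,4,6} and {2,3,7}.
Split {1,4,6} by δ(·,R) → {4,6} and {1}.
No further refinement is possible. Final partition (4 blocks): {4,6} | {5,8,9} | {2,3,7} | {1}.
4 and 7 end up in different blocks, so they are distinguishable. For instance, the string 'R' is accepted from only 4.

No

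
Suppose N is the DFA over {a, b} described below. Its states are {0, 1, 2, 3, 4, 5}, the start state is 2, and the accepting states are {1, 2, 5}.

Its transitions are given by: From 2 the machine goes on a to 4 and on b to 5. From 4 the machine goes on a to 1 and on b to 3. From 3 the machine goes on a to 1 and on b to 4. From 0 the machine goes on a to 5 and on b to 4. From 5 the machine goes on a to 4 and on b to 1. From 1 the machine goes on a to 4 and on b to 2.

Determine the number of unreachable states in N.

BFS from 2 reaches {1, 2, 3, 4, 5}; the 1 state(s) 0 are never visited.

1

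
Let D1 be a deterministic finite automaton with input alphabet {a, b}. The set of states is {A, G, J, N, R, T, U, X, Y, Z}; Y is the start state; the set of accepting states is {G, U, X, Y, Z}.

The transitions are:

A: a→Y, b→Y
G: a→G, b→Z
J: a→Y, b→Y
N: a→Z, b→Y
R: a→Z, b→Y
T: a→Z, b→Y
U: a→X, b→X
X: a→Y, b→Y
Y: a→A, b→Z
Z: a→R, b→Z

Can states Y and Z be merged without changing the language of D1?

Yes

States {G,J,N,T,U,X} cannot be reached from the start state, so discard them.
P0 = {Y,Z} | {A,R}.
No further refinement is possible. Final partition (2 blocks): {Y,Z} | {A,R}.
Y and Z lie in the same block of the stable partition, so they are equivalent — no string distinguishes them.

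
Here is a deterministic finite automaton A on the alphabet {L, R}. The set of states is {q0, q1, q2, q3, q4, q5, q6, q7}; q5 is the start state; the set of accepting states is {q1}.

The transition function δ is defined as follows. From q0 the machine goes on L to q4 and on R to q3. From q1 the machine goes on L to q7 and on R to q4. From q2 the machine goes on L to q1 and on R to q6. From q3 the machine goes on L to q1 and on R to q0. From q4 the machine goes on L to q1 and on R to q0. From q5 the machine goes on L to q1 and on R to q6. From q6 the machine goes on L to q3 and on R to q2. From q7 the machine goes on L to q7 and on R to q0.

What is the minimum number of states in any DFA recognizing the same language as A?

All states are reachable from the start state.
Start with accepting vs non-accepting: {q1} | {q0,q2,q3,q4,q5,q6,q7}.
Split {q0,q2,q3,q4,q5,q6,q7} by δ(·,L) → {q2,q3,q4,q5} and {q0,q6,q7}.
Split {q0,q6,q7} by δ(·,L) → {q0,q6} and {q7}.
No further refinement is possible. Final partition (4 blocks): {q1} | {q2,q3,q4,q5} | {q0,q6} | {q7}.

4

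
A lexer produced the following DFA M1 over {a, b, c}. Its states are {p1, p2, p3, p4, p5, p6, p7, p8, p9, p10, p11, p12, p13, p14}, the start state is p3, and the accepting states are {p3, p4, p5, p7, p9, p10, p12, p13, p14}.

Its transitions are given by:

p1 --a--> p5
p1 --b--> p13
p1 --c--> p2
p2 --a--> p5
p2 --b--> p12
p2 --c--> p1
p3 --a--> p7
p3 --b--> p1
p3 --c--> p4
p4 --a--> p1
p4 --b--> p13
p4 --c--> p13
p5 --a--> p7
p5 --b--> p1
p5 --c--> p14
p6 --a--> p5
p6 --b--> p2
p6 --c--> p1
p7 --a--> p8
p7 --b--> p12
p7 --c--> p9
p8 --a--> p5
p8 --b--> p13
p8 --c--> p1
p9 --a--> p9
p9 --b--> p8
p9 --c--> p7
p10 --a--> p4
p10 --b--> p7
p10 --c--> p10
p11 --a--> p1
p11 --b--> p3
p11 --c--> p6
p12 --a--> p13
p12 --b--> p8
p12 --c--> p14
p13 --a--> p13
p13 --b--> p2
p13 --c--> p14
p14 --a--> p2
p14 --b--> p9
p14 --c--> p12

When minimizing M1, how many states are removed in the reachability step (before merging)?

3

No path from p3 leads to p6, p10, p11; the other 11 states are all reachable.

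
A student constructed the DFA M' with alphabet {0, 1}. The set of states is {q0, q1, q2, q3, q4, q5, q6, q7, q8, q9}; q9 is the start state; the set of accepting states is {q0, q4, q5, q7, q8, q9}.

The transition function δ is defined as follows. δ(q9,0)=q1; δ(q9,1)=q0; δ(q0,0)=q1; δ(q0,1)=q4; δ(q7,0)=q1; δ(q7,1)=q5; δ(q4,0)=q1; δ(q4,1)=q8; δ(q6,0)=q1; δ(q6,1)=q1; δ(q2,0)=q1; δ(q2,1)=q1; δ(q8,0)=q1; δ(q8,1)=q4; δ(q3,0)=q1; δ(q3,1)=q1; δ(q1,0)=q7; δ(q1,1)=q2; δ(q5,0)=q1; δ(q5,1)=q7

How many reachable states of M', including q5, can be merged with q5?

Reachable states from the start: {q0,q1,q2,q4,q5,q7,q8,q9}. Unreachable: {q3,q6} — drop them.
Start with accepting vs non-accepting: {q0,q4,q5,q7,q8,q9} | {q1,q2}.
Split {q1,q2} by δ(·,0) → {q1} and {q2}.
The partition is now stable with 3 blocks: {q0,q4,q5,q7,q8,q9} | {q1} | {q2}.
State q5 belongs to the block {q0,q4,q5,q7,q8,q9}, which has 6 states.

6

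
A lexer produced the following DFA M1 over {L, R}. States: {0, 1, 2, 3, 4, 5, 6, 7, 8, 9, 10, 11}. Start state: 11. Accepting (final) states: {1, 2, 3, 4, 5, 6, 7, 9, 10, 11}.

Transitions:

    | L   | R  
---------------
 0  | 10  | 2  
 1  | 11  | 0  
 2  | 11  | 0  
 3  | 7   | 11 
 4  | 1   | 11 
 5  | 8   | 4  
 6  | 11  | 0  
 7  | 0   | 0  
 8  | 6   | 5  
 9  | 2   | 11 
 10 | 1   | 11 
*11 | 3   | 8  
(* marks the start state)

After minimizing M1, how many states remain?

Reachable states from the start: {0,1,2,3,4,5,6,7,8,10,11}. Unreachable: {9} — drop them.
Initial partition by acceptance: {1,2,3,4,5,6,7,10,11} | {0,8}.
Split {1,2,3,4,5,6,7,10,11} by δ(·,L) → {1,2,3,4,6,10,11} and {5,7}.
Refine {1,2,3,4,6,10,11} on symbol L: members go to different blocks, giving {1,2,4,6,10,11} and {3}.
Refine {1,2,4,6,10,11} on symbol L: members go to different blocks, giving {1,2,4,6,10} and {11}.
Refine {1,2,4,6,10} on symbol L: members go to different blocks, giving {1,2,6} and {4,10}.
Split {0,8} by δ(·,L) → {0} and {8}.
Refine {5,7} on symbol L: members go to different blocks, giving {5} and {7}.
Stable partition: {1,2,6} | {0} | {5} | {3} | {11} | {4,10} | {8} | {7} — 8 equivalence classes.

8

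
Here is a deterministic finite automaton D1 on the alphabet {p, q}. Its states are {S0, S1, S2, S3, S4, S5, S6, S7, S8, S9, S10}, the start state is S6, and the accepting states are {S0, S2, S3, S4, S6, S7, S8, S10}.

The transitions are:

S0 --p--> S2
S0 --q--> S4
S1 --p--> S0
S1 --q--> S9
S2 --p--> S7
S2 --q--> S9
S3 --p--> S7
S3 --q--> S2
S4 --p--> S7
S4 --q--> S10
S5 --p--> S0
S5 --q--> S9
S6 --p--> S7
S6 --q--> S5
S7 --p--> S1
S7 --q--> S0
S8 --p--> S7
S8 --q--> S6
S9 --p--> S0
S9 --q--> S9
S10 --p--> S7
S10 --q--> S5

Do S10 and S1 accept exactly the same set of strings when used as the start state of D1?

No

Reachable states from the start: {S0,S1,S2,S4,S5,S6,S7,S9,S10}. Unreachable: {S3,S8} — drop them.
P0 = {S0,S2,S4,S6,S7,S10} | {S1,S5,S9}.
Refine {S0,S2,S4,S6,S7,S10} on symbol p: members go to different blocks, giving {S0,S2,S4,S6,S10} and {S7}.
Split {S0,S2,S4,S6,S10} by δ(·,p) → {S2,S4,S6,S10} and {S0}.
Split {S2,S4,S6,S10} by δ(·,q) → {S2,S6,S10} and {S4}.
The partition is now stable with 5 blocks: {S2,S6,S10} | {S1,S5,S9} | {S7} | {S0} | {S4}.
S10 and S1 end up in different blocks, so they are distinguishable. For instance, the string 'ε' is accepted from only S10.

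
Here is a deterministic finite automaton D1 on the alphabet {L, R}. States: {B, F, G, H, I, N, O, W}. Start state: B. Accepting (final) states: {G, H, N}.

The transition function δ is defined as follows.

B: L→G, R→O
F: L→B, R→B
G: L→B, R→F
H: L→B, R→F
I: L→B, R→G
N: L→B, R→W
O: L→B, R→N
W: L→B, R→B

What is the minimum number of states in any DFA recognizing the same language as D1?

States {H,I} cannot be reached from the start state, so discard them.
P0 = {G,N} | {B,F,O,W}.
On input L, block {B,F,O,W} splits into {F,O,W} and {B}.
On input R, block {F,O,W} splits into {F,W} and {O}.
No further refinement is possible. Final partition (4 blocks): {G,N} | {F,W} | {B} | {O}.

4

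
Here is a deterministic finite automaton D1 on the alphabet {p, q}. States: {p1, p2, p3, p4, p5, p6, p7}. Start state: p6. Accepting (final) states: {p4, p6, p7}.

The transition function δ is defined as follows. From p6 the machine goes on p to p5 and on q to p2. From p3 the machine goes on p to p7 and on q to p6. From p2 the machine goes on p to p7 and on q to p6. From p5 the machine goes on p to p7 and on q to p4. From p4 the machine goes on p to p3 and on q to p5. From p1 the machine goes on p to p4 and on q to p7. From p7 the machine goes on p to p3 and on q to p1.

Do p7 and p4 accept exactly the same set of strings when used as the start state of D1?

Start with accepting vs non-accepting: {p4,p6,p7} | {p1,p2,p3,p5}.
No further refinement is possible. Final partition (2 blocks): {p4,p6,p7} | {p1,p2,p3,p5}.
p7 and p4 lie in the same block of the stable partition, so they are equivalent — no string distinguishes them.

Yes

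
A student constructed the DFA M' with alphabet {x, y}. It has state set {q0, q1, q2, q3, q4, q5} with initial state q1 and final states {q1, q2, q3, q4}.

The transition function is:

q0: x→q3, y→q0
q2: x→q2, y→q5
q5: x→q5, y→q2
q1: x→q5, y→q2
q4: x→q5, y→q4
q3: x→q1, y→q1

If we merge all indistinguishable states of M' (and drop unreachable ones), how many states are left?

3

States {q0,q3,q4} cannot be reached from the start state, so discard them.
Initial partition by acceptance: {q1,q2} | {q5}.
Refine {q1,q2} on symbol x: members go to different blocks, giving {q1} and {q2}.
No further refinement is possible. Final partition (3 blocks): {q1} | {q5} | {q2}.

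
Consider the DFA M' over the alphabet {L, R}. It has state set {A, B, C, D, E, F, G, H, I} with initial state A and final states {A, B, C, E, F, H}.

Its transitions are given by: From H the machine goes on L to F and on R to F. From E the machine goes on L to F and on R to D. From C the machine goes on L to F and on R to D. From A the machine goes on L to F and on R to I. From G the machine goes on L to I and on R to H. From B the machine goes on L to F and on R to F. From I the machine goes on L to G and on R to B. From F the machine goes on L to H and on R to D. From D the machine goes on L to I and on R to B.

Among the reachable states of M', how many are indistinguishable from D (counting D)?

Reachable states from the start: {A,B,D,F,G,H,I}. Unreachable: {C,E} — drop them.
P0 = {A,B,F,H} | {D,G,I}.
On input R, block {A,B,F,H} splits into {A,F} and {B,H}.
Split {A,F} by δ(·,L) → {A} and {F}.
The partition is now stable with 4 blocks: {A} | {D,G,I} | {B,H} | {F}.
The equivalence class containing D is {D,G,I}, of size 3.

3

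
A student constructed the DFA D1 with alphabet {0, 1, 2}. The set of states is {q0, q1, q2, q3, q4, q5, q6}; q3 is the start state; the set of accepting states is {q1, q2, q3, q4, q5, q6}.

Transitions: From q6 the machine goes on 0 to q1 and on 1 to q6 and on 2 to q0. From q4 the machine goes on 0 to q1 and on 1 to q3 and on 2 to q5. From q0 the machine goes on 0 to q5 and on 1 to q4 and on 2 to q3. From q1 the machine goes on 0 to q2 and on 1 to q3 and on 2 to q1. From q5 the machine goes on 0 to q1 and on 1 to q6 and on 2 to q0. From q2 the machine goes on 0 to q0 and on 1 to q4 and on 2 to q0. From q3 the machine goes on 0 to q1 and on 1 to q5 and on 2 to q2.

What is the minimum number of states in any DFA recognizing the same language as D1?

Every state is reachable, so we keep all 7.
Initial partition by acceptance: {q1,q2,q3,q4,q5,q6} | {q0}.
Refine {q1,q2,q3,q4,q5,q6} on symbol 0: members go to different blocks, giving {q1,q3,q4,q5,q6} and {q2}.
Split {q1,q3,q4,q5,q6} by δ(·,0) → {q3,q4,q5,q6} and {q1}.
Refine {q3,q4,q5,q6} on symbol 2: members go to different blocks, giving {q5,q6} and {q3} and {q4}.
The partition is now stable with 6 blocks: {q5,q6} | {q0} | {q2} | {q1} | {q3} | {q4}.

6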